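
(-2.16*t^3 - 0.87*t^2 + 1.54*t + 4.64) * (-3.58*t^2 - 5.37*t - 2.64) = 7.7328*t^5 + 14.7138*t^4 + 4.8611*t^3 - 22.5842*t^2 - 28.9824*t - 12.2496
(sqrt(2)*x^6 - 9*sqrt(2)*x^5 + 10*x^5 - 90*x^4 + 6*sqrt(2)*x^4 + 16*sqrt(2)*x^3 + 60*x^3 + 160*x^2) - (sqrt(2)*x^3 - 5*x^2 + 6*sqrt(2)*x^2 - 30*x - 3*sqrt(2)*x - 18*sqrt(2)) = sqrt(2)*x^6 - 9*sqrt(2)*x^5 + 10*x^5 - 90*x^4 + 6*sqrt(2)*x^4 + 15*sqrt(2)*x^3 + 60*x^3 - 6*sqrt(2)*x^2 + 165*x^2 + 3*sqrt(2)*x + 30*x + 18*sqrt(2)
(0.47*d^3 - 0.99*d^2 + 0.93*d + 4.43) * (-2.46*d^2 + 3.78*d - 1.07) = -1.1562*d^5 + 4.212*d^4 - 6.5329*d^3 - 6.3231*d^2 + 15.7503*d - 4.7401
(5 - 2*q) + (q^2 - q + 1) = q^2 - 3*q + 6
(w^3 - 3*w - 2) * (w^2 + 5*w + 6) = w^5 + 5*w^4 + 3*w^3 - 17*w^2 - 28*w - 12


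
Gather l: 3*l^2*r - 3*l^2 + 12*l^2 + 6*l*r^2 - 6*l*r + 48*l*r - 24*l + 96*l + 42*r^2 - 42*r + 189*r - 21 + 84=l^2*(3*r + 9) + l*(6*r^2 + 42*r + 72) + 42*r^2 + 147*r + 63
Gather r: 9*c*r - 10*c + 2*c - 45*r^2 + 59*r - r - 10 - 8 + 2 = -8*c - 45*r^2 + r*(9*c + 58) - 16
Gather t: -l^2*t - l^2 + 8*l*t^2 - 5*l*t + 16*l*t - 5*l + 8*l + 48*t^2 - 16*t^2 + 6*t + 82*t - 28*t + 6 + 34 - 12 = -l^2 + 3*l + t^2*(8*l + 32) + t*(-l^2 + 11*l + 60) + 28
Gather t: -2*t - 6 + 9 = 3 - 2*t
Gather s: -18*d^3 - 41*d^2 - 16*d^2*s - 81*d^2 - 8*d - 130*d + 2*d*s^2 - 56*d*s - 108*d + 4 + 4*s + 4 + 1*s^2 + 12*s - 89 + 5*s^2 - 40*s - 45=-18*d^3 - 122*d^2 - 246*d + s^2*(2*d + 6) + s*(-16*d^2 - 56*d - 24) - 126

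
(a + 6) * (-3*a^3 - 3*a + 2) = -3*a^4 - 18*a^3 - 3*a^2 - 16*a + 12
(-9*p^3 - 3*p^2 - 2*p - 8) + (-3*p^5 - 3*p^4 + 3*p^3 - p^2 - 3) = -3*p^5 - 3*p^4 - 6*p^3 - 4*p^2 - 2*p - 11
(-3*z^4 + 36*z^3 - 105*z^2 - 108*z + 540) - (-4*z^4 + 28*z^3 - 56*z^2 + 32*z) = z^4 + 8*z^3 - 49*z^2 - 140*z + 540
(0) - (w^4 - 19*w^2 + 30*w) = -w^4 + 19*w^2 - 30*w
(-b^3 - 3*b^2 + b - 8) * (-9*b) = 9*b^4 + 27*b^3 - 9*b^2 + 72*b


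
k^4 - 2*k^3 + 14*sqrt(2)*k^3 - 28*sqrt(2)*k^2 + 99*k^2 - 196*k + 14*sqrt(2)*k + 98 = (k - 1)^2*(k + 7*sqrt(2))^2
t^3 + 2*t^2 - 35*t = t*(t - 5)*(t + 7)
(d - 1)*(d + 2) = d^2 + d - 2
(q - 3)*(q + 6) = q^2 + 3*q - 18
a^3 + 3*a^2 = a^2*(a + 3)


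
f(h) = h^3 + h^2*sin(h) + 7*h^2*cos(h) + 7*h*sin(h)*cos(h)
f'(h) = -7*h^2*sin(h) + h^2*cos(h) + 3*h^2 - 7*h*sin(h)^2 + 2*h*sin(h) + 7*h*cos(h)^2 + 14*h*cos(h) + 7*sin(h)*cos(h)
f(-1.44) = -1.85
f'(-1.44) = 29.94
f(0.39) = 2.06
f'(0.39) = 9.94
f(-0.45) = 2.33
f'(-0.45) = -8.57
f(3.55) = -32.17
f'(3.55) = 32.41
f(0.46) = 2.80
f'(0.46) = 11.08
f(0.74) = 6.18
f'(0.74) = 12.07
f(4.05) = -3.37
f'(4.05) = 84.89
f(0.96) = 8.50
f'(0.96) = 8.28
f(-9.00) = -1302.65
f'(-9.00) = 486.12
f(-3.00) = -93.57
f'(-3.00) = 50.22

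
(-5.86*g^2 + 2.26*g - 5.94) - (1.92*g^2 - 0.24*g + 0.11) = -7.78*g^2 + 2.5*g - 6.05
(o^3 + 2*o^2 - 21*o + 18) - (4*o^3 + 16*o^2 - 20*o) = -3*o^3 - 14*o^2 - o + 18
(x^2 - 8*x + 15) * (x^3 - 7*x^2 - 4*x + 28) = x^5 - 15*x^4 + 67*x^3 - 45*x^2 - 284*x + 420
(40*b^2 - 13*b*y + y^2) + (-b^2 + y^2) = 39*b^2 - 13*b*y + 2*y^2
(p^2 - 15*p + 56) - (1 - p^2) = 2*p^2 - 15*p + 55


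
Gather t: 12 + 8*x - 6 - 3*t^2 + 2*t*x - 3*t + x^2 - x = -3*t^2 + t*(2*x - 3) + x^2 + 7*x + 6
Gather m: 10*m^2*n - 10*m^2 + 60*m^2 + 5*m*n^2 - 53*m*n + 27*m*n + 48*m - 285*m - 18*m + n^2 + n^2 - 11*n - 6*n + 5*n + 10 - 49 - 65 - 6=m^2*(10*n + 50) + m*(5*n^2 - 26*n - 255) + 2*n^2 - 12*n - 110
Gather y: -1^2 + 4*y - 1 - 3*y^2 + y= -3*y^2 + 5*y - 2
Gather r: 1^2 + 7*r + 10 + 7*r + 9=14*r + 20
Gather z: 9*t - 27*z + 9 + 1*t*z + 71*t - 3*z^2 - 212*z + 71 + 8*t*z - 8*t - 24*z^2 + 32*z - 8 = 72*t - 27*z^2 + z*(9*t - 207) + 72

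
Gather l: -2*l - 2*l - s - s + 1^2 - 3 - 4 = -4*l - 2*s - 6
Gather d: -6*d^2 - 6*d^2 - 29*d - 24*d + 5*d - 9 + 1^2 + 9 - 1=-12*d^2 - 48*d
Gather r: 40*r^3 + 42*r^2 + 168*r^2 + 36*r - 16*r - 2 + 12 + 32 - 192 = 40*r^3 + 210*r^2 + 20*r - 150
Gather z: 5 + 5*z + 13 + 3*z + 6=8*z + 24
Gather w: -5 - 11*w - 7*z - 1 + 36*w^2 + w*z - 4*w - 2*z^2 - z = 36*w^2 + w*(z - 15) - 2*z^2 - 8*z - 6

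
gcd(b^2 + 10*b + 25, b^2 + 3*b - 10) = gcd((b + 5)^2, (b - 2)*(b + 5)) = b + 5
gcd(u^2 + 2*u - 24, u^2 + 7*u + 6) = u + 6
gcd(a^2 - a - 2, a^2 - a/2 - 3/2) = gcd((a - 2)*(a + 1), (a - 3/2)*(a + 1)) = a + 1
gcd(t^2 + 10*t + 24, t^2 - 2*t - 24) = t + 4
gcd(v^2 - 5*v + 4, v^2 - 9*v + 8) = v - 1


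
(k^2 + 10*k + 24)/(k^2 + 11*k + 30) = (k + 4)/(k + 5)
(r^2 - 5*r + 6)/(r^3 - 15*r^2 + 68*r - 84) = (r - 3)/(r^2 - 13*r + 42)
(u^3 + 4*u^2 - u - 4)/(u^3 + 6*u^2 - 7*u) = (u^2 + 5*u + 4)/(u*(u + 7))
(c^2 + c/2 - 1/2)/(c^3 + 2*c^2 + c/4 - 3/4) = 2/(2*c + 3)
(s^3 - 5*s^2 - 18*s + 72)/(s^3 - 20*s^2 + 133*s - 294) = (s^2 + s - 12)/(s^2 - 14*s + 49)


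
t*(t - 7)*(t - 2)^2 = t^4 - 11*t^3 + 32*t^2 - 28*t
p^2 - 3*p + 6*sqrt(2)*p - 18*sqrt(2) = (p - 3)*(p + 6*sqrt(2))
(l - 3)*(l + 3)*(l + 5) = l^3 + 5*l^2 - 9*l - 45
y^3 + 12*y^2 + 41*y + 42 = (y + 2)*(y + 3)*(y + 7)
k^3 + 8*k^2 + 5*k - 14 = (k - 1)*(k + 2)*(k + 7)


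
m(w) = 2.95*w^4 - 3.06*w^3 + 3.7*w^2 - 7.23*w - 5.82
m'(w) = 11.8*w^3 - 9.18*w^2 + 7.4*w - 7.23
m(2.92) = 142.89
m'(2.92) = 229.89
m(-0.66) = 2.00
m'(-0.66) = -19.51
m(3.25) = 233.84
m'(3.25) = 324.93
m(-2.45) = 185.39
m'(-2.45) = -254.00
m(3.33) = 260.88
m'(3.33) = 351.34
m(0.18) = -7.02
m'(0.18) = -6.13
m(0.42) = -8.34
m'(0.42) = -4.87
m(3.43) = 297.75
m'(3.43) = 386.32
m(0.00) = -5.82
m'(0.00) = -7.23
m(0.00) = -5.82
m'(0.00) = -7.23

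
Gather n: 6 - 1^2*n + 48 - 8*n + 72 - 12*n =126 - 21*n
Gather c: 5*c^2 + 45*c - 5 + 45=5*c^2 + 45*c + 40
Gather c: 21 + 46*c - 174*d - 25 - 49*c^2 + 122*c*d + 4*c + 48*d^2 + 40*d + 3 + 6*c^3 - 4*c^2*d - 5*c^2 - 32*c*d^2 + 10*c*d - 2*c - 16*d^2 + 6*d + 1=6*c^3 + c^2*(-4*d - 54) + c*(-32*d^2 + 132*d + 48) + 32*d^2 - 128*d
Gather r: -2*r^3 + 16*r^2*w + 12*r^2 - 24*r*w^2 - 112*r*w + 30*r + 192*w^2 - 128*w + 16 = -2*r^3 + r^2*(16*w + 12) + r*(-24*w^2 - 112*w + 30) + 192*w^2 - 128*w + 16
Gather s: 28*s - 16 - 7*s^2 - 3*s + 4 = -7*s^2 + 25*s - 12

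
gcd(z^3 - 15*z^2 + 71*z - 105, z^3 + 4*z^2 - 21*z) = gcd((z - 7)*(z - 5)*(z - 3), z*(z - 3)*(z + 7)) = z - 3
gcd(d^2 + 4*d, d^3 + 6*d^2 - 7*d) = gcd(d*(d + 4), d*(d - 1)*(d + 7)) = d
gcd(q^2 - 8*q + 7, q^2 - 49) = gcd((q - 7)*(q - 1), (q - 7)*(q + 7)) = q - 7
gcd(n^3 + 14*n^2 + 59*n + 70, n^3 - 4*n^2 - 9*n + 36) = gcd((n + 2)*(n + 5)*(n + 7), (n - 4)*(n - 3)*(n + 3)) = 1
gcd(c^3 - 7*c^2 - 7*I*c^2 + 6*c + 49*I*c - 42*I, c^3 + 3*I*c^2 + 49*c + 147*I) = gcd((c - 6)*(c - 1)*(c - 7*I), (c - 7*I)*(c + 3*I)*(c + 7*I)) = c - 7*I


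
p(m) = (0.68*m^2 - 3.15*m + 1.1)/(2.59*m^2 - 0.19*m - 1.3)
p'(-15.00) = 0.01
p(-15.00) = 0.34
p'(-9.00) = 0.02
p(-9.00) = 0.40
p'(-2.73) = 0.25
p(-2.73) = 0.80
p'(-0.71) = 691.42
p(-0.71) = 26.18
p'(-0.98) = 10.25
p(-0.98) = 3.52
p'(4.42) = 0.05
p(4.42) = 0.01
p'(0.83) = 34.12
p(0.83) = -3.20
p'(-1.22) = 3.27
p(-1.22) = 2.14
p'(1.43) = 0.72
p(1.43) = -0.54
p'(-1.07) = 6.15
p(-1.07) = 2.81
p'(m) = (0.19 - 5.18*m)*(0.68*m^2 - 3.15*m + 1.1)/(2.59*m^2 - 0.19*m - 1.3)^2 + (1.36*m - 3.15)/(2.59*m^2 - 0.19*m - 1.3)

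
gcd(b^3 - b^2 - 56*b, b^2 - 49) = b + 7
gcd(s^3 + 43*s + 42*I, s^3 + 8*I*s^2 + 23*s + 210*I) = s + 6*I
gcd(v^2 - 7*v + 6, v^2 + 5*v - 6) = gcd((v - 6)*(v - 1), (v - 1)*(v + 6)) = v - 1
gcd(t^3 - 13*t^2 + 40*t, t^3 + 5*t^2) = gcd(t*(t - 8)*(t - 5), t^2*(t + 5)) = t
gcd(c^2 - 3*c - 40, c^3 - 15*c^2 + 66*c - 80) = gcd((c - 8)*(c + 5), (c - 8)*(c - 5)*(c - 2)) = c - 8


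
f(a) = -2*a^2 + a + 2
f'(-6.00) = 25.00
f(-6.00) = -76.00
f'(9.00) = -35.00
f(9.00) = -151.00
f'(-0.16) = 1.64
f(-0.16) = 1.79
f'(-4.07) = 17.28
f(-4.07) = -35.20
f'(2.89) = -10.56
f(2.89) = -11.81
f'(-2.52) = 11.08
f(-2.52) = -13.22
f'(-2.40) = 10.60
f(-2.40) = -11.92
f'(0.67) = -1.68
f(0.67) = 1.77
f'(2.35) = -8.40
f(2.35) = -6.70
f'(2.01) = -7.04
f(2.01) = -4.07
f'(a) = 1 - 4*a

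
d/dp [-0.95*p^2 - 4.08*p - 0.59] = -1.9*p - 4.08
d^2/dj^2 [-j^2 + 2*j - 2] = -2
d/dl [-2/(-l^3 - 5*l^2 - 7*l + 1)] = 2*(-3*l^2 - 10*l - 7)/(l^3 + 5*l^2 + 7*l - 1)^2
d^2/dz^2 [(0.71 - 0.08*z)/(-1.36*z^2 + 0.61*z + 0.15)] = ((2.0288 - 0.6528*z)*(-1.36*z^2 + 0.61*z + 0.15) - (0.08*z - 0.71)*(2.72*z - 0.61)*(5.44*z - 1.22))/(-1.36*z^2 + 0.61*z + 0.15)^3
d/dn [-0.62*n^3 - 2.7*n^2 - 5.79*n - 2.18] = -1.86*n^2 - 5.4*n - 5.79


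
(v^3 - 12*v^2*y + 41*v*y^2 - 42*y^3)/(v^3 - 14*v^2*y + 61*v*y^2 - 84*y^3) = (-v + 2*y)/(-v + 4*y)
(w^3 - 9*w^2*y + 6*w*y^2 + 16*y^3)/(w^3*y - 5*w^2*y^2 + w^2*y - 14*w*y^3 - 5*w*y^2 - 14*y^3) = (-w^3 + 9*w^2*y - 6*w*y^2 - 16*y^3)/(y*(-w^3 + 5*w^2*y - w^2 + 14*w*y^2 + 5*w*y + 14*y^2))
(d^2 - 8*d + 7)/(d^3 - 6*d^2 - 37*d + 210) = (d - 1)/(d^2 + d - 30)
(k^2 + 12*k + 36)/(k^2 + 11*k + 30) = (k + 6)/(k + 5)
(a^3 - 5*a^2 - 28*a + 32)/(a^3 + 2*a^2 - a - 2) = (a^2 - 4*a - 32)/(a^2 + 3*a + 2)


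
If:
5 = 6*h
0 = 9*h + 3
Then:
No Solution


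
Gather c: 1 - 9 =-8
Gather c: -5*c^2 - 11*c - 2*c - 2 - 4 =-5*c^2 - 13*c - 6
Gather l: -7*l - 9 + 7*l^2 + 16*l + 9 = 7*l^2 + 9*l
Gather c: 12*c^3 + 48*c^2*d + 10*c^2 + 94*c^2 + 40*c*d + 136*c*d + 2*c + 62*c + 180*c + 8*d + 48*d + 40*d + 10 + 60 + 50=12*c^3 + c^2*(48*d + 104) + c*(176*d + 244) + 96*d + 120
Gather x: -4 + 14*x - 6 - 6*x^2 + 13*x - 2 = -6*x^2 + 27*x - 12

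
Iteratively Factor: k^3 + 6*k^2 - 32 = (k + 4)*(k^2 + 2*k - 8) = (k - 2)*(k + 4)*(k + 4)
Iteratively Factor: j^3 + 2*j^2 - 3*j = (j)*(j^2 + 2*j - 3) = j*(j - 1)*(j + 3)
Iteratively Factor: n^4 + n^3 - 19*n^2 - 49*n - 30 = (n + 2)*(n^3 - n^2 - 17*n - 15) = (n + 1)*(n + 2)*(n^2 - 2*n - 15) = (n - 5)*(n + 1)*(n + 2)*(n + 3)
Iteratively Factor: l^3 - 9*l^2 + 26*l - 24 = (l - 3)*(l^2 - 6*l + 8) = (l - 3)*(l - 2)*(l - 4)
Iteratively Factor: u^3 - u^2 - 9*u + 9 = (u - 3)*(u^2 + 2*u - 3) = (u - 3)*(u + 3)*(u - 1)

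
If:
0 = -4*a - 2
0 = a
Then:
No Solution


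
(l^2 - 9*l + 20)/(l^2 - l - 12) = (l - 5)/(l + 3)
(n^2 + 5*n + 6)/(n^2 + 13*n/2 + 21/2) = 2*(n + 2)/(2*n + 7)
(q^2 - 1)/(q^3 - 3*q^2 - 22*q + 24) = (q + 1)/(q^2 - 2*q - 24)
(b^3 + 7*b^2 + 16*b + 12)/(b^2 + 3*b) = b + 4 + 4/b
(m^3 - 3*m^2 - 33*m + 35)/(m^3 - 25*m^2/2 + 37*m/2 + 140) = 2*(m^2 + 4*m - 5)/(2*m^2 - 11*m - 40)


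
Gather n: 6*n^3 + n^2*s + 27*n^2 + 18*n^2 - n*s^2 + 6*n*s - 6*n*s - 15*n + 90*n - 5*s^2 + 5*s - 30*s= 6*n^3 + n^2*(s + 45) + n*(75 - s^2) - 5*s^2 - 25*s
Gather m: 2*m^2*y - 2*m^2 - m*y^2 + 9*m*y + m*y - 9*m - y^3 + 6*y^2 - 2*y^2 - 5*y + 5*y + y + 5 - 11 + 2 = m^2*(2*y - 2) + m*(-y^2 + 10*y - 9) - y^3 + 4*y^2 + y - 4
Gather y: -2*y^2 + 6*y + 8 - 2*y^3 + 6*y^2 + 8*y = -2*y^3 + 4*y^2 + 14*y + 8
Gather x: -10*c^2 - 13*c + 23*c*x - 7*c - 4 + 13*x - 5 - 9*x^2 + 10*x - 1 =-10*c^2 - 20*c - 9*x^2 + x*(23*c + 23) - 10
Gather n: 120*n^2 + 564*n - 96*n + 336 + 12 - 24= 120*n^2 + 468*n + 324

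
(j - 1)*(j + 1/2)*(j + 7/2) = j^3 + 3*j^2 - 9*j/4 - 7/4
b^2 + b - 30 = (b - 5)*(b + 6)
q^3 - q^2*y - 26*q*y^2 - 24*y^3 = (q - 6*y)*(q + y)*(q + 4*y)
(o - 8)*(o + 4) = o^2 - 4*o - 32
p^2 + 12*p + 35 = (p + 5)*(p + 7)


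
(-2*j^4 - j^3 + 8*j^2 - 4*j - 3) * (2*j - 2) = -4*j^5 + 2*j^4 + 18*j^3 - 24*j^2 + 2*j + 6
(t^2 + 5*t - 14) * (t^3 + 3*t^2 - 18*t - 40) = t^5 + 8*t^4 - 17*t^3 - 172*t^2 + 52*t + 560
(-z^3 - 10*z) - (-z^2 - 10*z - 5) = -z^3 + z^2 + 5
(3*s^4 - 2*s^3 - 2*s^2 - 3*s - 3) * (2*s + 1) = 6*s^5 - s^4 - 6*s^3 - 8*s^2 - 9*s - 3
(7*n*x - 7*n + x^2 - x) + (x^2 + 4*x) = 7*n*x - 7*n + 2*x^2 + 3*x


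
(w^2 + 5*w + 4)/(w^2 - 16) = (w + 1)/(w - 4)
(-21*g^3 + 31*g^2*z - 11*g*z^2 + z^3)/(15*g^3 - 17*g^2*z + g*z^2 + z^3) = (-7*g + z)/(5*g + z)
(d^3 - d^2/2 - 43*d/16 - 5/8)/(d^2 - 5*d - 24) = (-16*d^3 + 8*d^2 + 43*d + 10)/(16*(-d^2 + 5*d + 24))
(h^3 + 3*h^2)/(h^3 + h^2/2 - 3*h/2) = 2*h*(h + 3)/(2*h^2 + h - 3)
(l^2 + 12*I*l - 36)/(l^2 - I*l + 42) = (l + 6*I)/(l - 7*I)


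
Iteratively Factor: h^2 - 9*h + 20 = (h - 4)*(h - 5)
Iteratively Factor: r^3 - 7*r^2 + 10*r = (r - 5)*(r^2 - 2*r) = r*(r - 5)*(r - 2)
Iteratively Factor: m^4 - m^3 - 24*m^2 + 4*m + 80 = (m + 2)*(m^3 - 3*m^2 - 18*m + 40) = (m - 5)*(m + 2)*(m^2 + 2*m - 8) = (m - 5)*(m + 2)*(m + 4)*(m - 2)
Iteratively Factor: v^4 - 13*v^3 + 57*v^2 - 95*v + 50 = (v - 5)*(v^3 - 8*v^2 + 17*v - 10) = (v - 5)*(v - 1)*(v^2 - 7*v + 10) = (v - 5)^2*(v - 1)*(v - 2)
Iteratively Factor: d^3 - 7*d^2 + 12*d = (d)*(d^2 - 7*d + 12) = d*(d - 3)*(d - 4)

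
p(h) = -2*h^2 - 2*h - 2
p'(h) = -4*h - 2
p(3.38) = -31.61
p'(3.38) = -15.52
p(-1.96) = -5.76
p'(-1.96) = 5.84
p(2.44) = -18.79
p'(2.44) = -11.76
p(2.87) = -24.21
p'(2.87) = -13.48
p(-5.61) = -53.72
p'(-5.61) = 20.44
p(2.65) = -21.34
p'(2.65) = -12.60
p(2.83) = -23.68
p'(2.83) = -13.32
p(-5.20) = -45.68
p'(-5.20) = 18.80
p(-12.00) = -266.00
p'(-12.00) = 46.00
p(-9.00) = -146.00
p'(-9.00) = 34.00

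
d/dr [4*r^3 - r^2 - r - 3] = 12*r^2 - 2*r - 1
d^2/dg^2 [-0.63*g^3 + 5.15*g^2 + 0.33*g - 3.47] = 10.3 - 3.78*g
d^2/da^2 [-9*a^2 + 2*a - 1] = -18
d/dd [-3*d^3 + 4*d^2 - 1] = d*(8 - 9*d)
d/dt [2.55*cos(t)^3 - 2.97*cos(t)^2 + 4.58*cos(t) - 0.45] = (-7.65*cos(t)^2 + 5.94*cos(t) - 4.58)*sin(t)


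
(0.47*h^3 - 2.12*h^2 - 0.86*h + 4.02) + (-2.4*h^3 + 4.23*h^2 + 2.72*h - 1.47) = -1.93*h^3 + 2.11*h^2 + 1.86*h + 2.55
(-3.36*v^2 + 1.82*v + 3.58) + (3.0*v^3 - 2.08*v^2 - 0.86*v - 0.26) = 3.0*v^3 - 5.44*v^2 + 0.96*v + 3.32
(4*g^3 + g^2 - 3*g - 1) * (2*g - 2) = 8*g^4 - 6*g^3 - 8*g^2 + 4*g + 2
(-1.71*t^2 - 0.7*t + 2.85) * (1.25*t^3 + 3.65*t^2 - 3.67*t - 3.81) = -2.1375*t^5 - 7.1165*t^4 + 7.2832*t^3 + 19.4866*t^2 - 7.7925*t - 10.8585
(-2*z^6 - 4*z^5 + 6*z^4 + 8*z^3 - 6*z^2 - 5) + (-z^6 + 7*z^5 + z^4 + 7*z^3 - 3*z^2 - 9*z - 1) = -3*z^6 + 3*z^5 + 7*z^4 + 15*z^3 - 9*z^2 - 9*z - 6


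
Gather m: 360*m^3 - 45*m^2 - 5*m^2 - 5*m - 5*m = 360*m^3 - 50*m^2 - 10*m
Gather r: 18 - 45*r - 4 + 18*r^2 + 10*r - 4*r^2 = 14*r^2 - 35*r + 14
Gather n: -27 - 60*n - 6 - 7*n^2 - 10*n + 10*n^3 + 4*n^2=10*n^3 - 3*n^2 - 70*n - 33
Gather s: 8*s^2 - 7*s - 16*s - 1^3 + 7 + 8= 8*s^2 - 23*s + 14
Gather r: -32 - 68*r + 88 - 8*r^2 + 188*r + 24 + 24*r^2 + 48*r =16*r^2 + 168*r + 80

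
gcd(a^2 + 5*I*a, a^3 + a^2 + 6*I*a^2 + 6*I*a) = a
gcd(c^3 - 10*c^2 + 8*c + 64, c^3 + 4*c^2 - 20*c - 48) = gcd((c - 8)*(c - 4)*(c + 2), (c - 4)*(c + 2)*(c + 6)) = c^2 - 2*c - 8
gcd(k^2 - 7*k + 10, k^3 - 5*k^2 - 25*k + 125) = k - 5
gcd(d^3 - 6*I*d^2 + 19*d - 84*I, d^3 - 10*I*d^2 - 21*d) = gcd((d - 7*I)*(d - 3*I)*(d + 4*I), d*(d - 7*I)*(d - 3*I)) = d^2 - 10*I*d - 21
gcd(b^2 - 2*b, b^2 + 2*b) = b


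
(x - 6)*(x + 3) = x^2 - 3*x - 18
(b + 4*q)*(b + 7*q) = b^2 + 11*b*q + 28*q^2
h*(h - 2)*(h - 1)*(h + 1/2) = h^4 - 5*h^3/2 + h^2/2 + h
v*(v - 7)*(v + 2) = v^3 - 5*v^2 - 14*v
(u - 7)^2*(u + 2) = u^3 - 12*u^2 + 21*u + 98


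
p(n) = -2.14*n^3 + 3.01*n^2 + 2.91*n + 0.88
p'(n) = -6.42*n^2 + 6.02*n + 2.91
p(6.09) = -353.12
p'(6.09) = -198.53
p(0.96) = 4.55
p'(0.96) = 2.77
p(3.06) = -23.35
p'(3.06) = -38.78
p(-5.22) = 372.09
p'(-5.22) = -203.45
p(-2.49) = 45.33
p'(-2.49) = -51.88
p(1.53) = 4.71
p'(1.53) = -2.91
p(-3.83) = 154.12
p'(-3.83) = -114.32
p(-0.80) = 1.57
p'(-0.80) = -6.01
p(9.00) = -1289.18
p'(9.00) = -462.93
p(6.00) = -335.54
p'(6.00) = -192.09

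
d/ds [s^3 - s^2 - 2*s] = 3*s^2 - 2*s - 2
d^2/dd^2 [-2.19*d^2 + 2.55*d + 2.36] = -4.38000000000000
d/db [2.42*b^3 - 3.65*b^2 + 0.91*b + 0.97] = 7.26*b^2 - 7.3*b + 0.91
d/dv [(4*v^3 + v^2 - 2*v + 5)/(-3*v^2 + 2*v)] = 2*(-6*v^4 + 8*v^3 - 2*v^2 + 15*v - 5)/(v^2*(9*v^2 - 12*v + 4))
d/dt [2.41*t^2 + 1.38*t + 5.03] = 4.82*t + 1.38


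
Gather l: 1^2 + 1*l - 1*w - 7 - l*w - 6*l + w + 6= l*(-w - 5)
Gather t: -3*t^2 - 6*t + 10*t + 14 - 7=-3*t^2 + 4*t + 7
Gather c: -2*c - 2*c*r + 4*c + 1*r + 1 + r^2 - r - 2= c*(2 - 2*r) + r^2 - 1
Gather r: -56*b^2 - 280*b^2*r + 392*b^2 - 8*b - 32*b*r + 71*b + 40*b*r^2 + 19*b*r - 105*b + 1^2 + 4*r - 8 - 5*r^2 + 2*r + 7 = 336*b^2 - 42*b + r^2*(40*b - 5) + r*(-280*b^2 - 13*b + 6)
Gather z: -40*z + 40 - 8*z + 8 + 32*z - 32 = 16 - 16*z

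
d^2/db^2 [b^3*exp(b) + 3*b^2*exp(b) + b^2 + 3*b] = b^3*exp(b) + 9*b^2*exp(b) + 18*b*exp(b) + 6*exp(b) + 2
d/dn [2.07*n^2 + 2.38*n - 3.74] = 4.14*n + 2.38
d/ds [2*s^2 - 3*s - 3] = 4*s - 3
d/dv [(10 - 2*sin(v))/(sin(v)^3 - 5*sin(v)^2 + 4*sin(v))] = 4*(sin(v)^3 - 10*sin(v)^2 + 25*sin(v) - 10)*cos(v)/((sin(v) - 4)^2*(sin(v) - 1)^2*sin(v)^2)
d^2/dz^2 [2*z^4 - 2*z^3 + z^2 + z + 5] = 24*z^2 - 12*z + 2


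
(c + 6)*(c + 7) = c^2 + 13*c + 42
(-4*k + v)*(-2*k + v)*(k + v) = 8*k^3 + 2*k^2*v - 5*k*v^2 + v^3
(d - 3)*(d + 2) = d^2 - d - 6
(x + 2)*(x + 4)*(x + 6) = x^3 + 12*x^2 + 44*x + 48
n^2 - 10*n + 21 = (n - 7)*(n - 3)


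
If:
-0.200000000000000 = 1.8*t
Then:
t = -0.11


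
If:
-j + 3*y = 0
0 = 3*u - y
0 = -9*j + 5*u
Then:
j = 0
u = 0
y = 0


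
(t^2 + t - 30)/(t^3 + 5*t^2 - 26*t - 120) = 1/(t + 4)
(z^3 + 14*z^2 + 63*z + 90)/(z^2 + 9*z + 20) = (z^2 + 9*z + 18)/(z + 4)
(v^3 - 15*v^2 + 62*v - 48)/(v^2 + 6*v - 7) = (v^2 - 14*v + 48)/(v + 7)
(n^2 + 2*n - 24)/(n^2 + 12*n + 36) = (n - 4)/(n + 6)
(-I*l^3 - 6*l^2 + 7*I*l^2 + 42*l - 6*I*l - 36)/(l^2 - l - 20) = (-I*l^3 + l^2*(-6 + 7*I) + 6*l*(7 - I) - 36)/(l^2 - l - 20)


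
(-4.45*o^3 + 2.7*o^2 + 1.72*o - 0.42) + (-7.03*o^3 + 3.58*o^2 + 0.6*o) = -11.48*o^3 + 6.28*o^2 + 2.32*o - 0.42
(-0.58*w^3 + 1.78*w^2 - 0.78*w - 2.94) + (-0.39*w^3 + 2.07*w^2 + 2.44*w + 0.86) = -0.97*w^3 + 3.85*w^2 + 1.66*w - 2.08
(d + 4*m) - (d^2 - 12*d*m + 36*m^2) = -d^2 + 12*d*m + d - 36*m^2 + 4*m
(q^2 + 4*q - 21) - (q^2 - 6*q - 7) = 10*q - 14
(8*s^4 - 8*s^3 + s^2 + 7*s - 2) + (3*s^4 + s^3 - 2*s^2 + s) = 11*s^4 - 7*s^3 - s^2 + 8*s - 2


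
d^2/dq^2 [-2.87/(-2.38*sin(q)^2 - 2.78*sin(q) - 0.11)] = (-65.027312*sin(q)^4 - 56.967204*sin(q)^3 + 78.365924*sin(q)^2 + 114.812054*sin(q) + 42.858284)/(2.38*sin(q)^2 + 2.78*sin(q) + 0.11)^3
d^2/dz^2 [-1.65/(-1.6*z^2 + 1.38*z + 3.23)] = (8.448*z^2 - 7.2864*z - 1.65*(3.2*z - 1.38)*(6.4*z - 2.76) - 17.0544)/(-1.6*z^2 + 1.38*z + 3.23)^3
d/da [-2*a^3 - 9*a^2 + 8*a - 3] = -6*a^2 - 18*a + 8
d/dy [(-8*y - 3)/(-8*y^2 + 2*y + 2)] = (32*y^2 - 8*y - (8*y - 1)*(8*y + 3) - 8)/(2*(-4*y^2 + y + 1)^2)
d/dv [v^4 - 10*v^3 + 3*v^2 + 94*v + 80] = 4*v^3 - 30*v^2 + 6*v + 94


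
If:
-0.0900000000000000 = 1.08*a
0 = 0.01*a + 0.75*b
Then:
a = -0.08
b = 0.00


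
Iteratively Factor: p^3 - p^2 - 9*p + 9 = (p - 1)*(p^2 - 9) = (p - 3)*(p - 1)*(p + 3)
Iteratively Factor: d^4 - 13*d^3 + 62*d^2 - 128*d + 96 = (d - 4)*(d^3 - 9*d^2 + 26*d - 24) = (d - 4)^2*(d^2 - 5*d + 6) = (d - 4)^2*(d - 2)*(d - 3)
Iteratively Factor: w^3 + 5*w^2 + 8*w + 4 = (w + 2)*(w^2 + 3*w + 2) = (w + 2)^2*(w + 1)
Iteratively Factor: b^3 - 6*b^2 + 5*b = (b - 1)*(b^2 - 5*b) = (b - 5)*(b - 1)*(b)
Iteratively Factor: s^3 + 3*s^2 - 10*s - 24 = (s - 3)*(s^2 + 6*s + 8) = (s - 3)*(s + 4)*(s + 2)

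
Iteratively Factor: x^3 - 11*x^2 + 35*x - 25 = (x - 5)*(x^2 - 6*x + 5) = (x - 5)*(x - 1)*(x - 5)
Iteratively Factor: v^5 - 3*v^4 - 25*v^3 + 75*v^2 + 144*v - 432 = (v + 4)*(v^4 - 7*v^3 + 3*v^2 + 63*v - 108) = (v - 4)*(v + 4)*(v^3 - 3*v^2 - 9*v + 27) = (v - 4)*(v - 3)*(v + 4)*(v^2 - 9) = (v - 4)*(v - 3)^2*(v + 4)*(v + 3)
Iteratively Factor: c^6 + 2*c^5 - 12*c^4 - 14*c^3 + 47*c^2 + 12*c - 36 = (c - 2)*(c^5 + 4*c^4 - 4*c^3 - 22*c^2 + 3*c + 18) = (c - 2)^2*(c^4 + 6*c^3 + 8*c^2 - 6*c - 9) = (c - 2)^2*(c + 1)*(c^3 + 5*c^2 + 3*c - 9) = (c - 2)^2*(c - 1)*(c + 1)*(c^2 + 6*c + 9) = (c - 2)^2*(c - 1)*(c + 1)*(c + 3)*(c + 3)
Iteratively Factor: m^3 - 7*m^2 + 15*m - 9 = (m - 3)*(m^2 - 4*m + 3) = (m - 3)^2*(m - 1)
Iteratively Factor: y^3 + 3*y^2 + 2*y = (y + 1)*(y^2 + 2*y) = (y + 1)*(y + 2)*(y)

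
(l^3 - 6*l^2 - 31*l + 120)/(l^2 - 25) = (l^2 - 11*l + 24)/(l - 5)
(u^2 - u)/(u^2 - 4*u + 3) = u/(u - 3)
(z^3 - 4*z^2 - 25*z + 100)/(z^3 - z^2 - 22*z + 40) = (z - 5)/(z - 2)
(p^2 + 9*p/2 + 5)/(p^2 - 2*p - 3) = (p^2 + 9*p/2 + 5)/(p^2 - 2*p - 3)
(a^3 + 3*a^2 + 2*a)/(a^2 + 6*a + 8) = a*(a + 1)/(a + 4)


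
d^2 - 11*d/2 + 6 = (d - 4)*(d - 3/2)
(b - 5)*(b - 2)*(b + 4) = b^3 - 3*b^2 - 18*b + 40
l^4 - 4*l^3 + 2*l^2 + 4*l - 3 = (l - 3)*(l - 1)^2*(l + 1)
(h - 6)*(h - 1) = h^2 - 7*h + 6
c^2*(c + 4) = c^3 + 4*c^2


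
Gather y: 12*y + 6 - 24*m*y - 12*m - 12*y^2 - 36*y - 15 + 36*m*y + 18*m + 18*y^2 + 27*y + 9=6*m + 6*y^2 + y*(12*m + 3)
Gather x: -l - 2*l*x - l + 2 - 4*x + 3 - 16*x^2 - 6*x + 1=-2*l - 16*x^2 + x*(-2*l - 10) + 6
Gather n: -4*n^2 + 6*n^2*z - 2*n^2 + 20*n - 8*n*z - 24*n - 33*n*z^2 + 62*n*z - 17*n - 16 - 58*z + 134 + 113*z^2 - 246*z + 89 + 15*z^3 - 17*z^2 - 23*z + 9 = n^2*(6*z - 6) + n*(-33*z^2 + 54*z - 21) + 15*z^3 + 96*z^2 - 327*z + 216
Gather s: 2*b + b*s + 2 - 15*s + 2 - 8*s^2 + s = 2*b - 8*s^2 + s*(b - 14) + 4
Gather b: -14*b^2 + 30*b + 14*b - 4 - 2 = -14*b^2 + 44*b - 6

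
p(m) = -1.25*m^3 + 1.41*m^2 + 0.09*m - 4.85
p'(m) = -3.75*m^2 + 2.82*m + 0.09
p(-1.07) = -1.80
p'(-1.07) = -7.22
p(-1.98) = 10.20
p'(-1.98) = -20.20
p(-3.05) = 43.46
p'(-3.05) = -43.40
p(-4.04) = 100.22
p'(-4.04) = -72.51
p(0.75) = -4.52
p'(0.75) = 0.10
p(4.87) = -115.35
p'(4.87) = -75.11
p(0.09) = -4.83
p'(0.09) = 0.31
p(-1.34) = 0.57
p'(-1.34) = -10.42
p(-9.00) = 1019.80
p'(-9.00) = -329.04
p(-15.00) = 4529.80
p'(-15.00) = -885.96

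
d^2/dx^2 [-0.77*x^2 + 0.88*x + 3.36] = -1.54000000000000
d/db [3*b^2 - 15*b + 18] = 6*b - 15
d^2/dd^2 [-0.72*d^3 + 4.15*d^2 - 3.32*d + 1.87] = 8.3 - 4.32*d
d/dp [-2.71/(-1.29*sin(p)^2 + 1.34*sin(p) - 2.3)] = (3.6314 - 6.9918*sin(p))*cos(p)/(1.29*sin(p)^2 - 1.34*sin(p) + 2.3)^2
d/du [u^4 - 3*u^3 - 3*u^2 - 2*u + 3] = 4*u^3 - 9*u^2 - 6*u - 2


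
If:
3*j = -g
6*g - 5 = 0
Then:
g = 5/6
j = -5/18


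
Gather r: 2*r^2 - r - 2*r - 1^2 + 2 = 2*r^2 - 3*r + 1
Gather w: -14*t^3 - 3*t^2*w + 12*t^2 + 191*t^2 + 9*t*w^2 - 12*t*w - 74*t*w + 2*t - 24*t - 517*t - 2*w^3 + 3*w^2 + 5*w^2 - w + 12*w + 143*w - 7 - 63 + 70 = -14*t^3 + 203*t^2 - 539*t - 2*w^3 + w^2*(9*t + 8) + w*(-3*t^2 - 86*t + 154)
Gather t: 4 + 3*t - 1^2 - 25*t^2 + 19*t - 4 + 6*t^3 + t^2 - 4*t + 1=6*t^3 - 24*t^2 + 18*t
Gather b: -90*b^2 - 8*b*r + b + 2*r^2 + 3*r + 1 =-90*b^2 + b*(1 - 8*r) + 2*r^2 + 3*r + 1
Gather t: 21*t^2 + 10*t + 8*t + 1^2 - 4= 21*t^2 + 18*t - 3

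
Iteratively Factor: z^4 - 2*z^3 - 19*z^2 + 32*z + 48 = (z - 4)*(z^3 + 2*z^2 - 11*z - 12) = (z - 4)*(z - 3)*(z^2 + 5*z + 4) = (z - 4)*(z - 3)*(z + 4)*(z + 1)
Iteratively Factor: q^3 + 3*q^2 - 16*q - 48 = (q - 4)*(q^2 + 7*q + 12) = (q - 4)*(q + 4)*(q + 3)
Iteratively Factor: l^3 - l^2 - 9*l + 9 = (l - 3)*(l^2 + 2*l - 3) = (l - 3)*(l - 1)*(l + 3)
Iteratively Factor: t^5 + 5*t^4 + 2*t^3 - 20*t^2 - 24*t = (t - 2)*(t^4 + 7*t^3 + 16*t^2 + 12*t) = (t - 2)*(t + 3)*(t^3 + 4*t^2 + 4*t) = (t - 2)*(t + 2)*(t + 3)*(t^2 + 2*t) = t*(t - 2)*(t + 2)*(t + 3)*(t + 2)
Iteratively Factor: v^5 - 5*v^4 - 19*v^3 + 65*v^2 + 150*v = (v + 2)*(v^4 - 7*v^3 - 5*v^2 + 75*v) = (v - 5)*(v + 2)*(v^3 - 2*v^2 - 15*v) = (v - 5)*(v + 2)*(v + 3)*(v^2 - 5*v) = v*(v - 5)*(v + 2)*(v + 3)*(v - 5)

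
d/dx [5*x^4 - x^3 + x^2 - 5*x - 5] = 20*x^3 - 3*x^2 + 2*x - 5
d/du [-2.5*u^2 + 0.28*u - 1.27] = 0.28 - 5.0*u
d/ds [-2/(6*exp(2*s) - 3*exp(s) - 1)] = (24*exp(s) - 6)*exp(s)/(-6*exp(2*s) + 3*exp(s) + 1)^2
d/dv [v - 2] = 1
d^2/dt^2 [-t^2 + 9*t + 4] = -2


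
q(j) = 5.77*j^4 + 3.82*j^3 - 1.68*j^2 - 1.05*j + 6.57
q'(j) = 23.08*j^3 + 11.46*j^2 - 3.36*j - 1.05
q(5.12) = 4434.98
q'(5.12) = 3379.91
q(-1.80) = 41.31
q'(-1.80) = -92.47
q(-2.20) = 95.24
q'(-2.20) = -183.95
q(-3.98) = 1191.10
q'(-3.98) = -1261.22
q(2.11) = 147.13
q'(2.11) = 259.69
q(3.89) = 1523.14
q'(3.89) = 1517.87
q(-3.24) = 498.26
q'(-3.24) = -654.86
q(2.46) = 262.00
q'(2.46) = 403.63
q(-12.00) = 112823.01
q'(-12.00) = -38192.73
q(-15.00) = 278858.07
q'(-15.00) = -75267.15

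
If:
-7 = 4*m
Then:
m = -7/4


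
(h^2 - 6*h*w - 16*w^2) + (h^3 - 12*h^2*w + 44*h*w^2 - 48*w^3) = h^3 - 12*h^2*w + h^2 + 44*h*w^2 - 6*h*w - 48*w^3 - 16*w^2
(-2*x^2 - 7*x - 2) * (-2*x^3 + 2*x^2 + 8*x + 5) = 4*x^5 + 10*x^4 - 26*x^3 - 70*x^2 - 51*x - 10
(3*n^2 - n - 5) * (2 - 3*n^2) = -9*n^4 + 3*n^3 + 21*n^2 - 2*n - 10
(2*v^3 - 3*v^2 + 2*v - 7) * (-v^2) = -2*v^5 + 3*v^4 - 2*v^3 + 7*v^2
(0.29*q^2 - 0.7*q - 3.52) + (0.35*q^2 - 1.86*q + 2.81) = 0.64*q^2 - 2.56*q - 0.71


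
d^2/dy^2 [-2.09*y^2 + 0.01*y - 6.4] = -4.18000000000000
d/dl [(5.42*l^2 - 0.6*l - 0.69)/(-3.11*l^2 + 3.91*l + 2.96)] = (19.3262*l^2 + 27.7946*l + 0.9219)/(9.6721*l^4 - 24.3202*l^3 - 3.1231*l^2 + 23.1472*l + 8.7616)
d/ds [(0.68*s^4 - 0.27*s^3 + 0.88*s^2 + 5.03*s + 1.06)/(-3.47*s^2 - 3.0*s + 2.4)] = (-4.7192*s^5 - 5.1831*s^4 + 8.148*s^3 + 12.8701*s^2 + 11.5804*s + 15.252)/(12.0409*s^4 + 20.82*s^3 - 7.656*s^2 - 14.4*s + 5.76)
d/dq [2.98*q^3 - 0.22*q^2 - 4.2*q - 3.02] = 8.94*q^2 - 0.44*q - 4.2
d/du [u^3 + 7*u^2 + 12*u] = 3*u^2 + 14*u + 12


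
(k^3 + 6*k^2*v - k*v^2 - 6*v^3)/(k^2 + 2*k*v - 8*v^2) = (k^3 + 6*k^2*v - k*v^2 - 6*v^3)/(k^2 + 2*k*v - 8*v^2)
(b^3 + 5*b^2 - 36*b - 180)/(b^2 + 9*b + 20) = (b^2 - 36)/(b + 4)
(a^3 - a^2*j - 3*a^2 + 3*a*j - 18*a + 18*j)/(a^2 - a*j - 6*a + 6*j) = a + 3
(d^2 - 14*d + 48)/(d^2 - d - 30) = (d - 8)/(d + 5)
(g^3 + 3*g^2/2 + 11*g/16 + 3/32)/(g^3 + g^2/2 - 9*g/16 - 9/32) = (4*g + 1)/(4*g - 3)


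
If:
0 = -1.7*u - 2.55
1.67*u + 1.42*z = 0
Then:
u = -1.50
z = 1.76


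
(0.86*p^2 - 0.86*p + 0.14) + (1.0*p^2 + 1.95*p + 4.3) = 1.86*p^2 + 1.09*p + 4.44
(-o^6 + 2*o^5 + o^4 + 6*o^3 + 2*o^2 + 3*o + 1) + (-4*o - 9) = -o^6 + 2*o^5 + o^4 + 6*o^3 + 2*o^2 - o - 8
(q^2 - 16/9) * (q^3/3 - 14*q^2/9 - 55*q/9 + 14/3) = q^5/3 - 14*q^4/9 - 181*q^3/27 + 602*q^2/81 + 880*q/81 - 224/27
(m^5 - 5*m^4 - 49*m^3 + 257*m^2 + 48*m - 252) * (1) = m^5 - 5*m^4 - 49*m^3 + 257*m^2 + 48*m - 252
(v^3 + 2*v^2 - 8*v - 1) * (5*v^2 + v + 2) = 5*v^5 + 11*v^4 - 36*v^3 - 9*v^2 - 17*v - 2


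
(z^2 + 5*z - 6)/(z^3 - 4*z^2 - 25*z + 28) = (z + 6)/(z^2 - 3*z - 28)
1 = 1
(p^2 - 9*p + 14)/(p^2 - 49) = (p - 2)/(p + 7)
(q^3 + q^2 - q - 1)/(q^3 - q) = (q + 1)/q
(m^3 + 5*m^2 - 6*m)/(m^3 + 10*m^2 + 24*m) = (m - 1)/(m + 4)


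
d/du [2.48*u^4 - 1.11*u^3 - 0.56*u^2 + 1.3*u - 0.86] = 9.92*u^3 - 3.33*u^2 - 1.12*u + 1.3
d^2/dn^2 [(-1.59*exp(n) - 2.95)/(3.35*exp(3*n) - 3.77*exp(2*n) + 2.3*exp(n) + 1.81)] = (-71.3751*exp(6*n) - 237.71466*exp(5*n) + 436.232564*exp(4*n) - 101.626065*exp(3*n) + 172.626177*exp(2*n) - 89.50599*exp(n) + 7.071851)*exp(n)/(37.595375*exp(9*n) - 126.926475*exp(8*n) + 220.274895*exp(7*n) - 166.931558*exp(6*n) + 14.07714*exp(5*n) + 101.022447*exp(4*n) - 49.075255*exp(3*n) - 8.32799100000001*exp(2*n) + 22.60509*exp(n) + 5.929741)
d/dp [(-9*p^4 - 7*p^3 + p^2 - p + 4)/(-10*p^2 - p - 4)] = (180*p^5 + 97*p^4 + 158*p^3 + 73*p^2 + 72*p + 8)/(100*p^4 + 20*p^3 + 81*p^2 + 8*p + 16)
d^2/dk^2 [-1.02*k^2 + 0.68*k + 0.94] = -2.04000000000000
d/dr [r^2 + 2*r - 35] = 2*r + 2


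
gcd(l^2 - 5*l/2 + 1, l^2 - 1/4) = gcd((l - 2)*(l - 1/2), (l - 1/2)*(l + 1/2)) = l - 1/2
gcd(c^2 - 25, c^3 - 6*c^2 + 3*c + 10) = c - 5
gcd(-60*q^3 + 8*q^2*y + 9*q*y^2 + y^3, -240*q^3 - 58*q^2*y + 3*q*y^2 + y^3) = 30*q^2 + 11*q*y + y^2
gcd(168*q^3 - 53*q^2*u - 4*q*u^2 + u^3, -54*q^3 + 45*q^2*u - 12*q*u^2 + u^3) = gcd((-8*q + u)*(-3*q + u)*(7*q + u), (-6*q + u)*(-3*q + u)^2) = 3*q - u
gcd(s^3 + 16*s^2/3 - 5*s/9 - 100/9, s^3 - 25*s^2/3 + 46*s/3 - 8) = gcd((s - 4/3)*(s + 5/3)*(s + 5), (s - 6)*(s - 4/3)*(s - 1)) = s - 4/3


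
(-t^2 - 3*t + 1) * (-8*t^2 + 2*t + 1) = 8*t^4 + 22*t^3 - 15*t^2 - t + 1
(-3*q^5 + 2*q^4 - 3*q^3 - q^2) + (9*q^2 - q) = -3*q^5 + 2*q^4 - 3*q^3 + 8*q^2 - q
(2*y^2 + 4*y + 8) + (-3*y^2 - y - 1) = -y^2 + 3*y + 7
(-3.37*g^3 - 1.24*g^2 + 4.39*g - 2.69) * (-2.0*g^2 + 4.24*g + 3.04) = 6.74*g^5 - 11.8088*g^4 - 24.2824*g^3 + 20.224*g^2 + 1.94*g - 8.1776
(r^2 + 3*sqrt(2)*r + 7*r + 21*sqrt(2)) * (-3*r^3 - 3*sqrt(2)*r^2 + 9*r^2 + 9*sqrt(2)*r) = -3*r^5 - 12*sqrt(2)*r^4 - 12*r^4 - 48*sqrt(2)*r^3 + 45*r^3 - 72*r^2 + 252*sqrt(2)*r^2 + 378*r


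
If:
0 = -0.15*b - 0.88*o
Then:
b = -5.86666666666667*o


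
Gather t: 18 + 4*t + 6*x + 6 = 4*t + 6*x + 24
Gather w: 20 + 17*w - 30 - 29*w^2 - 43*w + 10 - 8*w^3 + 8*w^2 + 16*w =-8*w^3 - 21*w^2 - 10*w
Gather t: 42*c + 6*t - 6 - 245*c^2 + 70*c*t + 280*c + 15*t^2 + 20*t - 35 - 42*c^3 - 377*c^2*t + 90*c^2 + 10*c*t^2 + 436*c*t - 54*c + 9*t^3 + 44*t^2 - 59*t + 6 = -42*c^3 - 155*c^2 + 268*c + 9*t^3 + t^2*(10*c + 59) + t*(-377*c^2 + 506*c - 33) - 35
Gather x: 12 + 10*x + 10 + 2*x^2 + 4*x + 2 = 2*x^2 + 14*x + 24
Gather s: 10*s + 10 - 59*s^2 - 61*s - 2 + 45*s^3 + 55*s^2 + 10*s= 45*s^3 - 4*s^2 - 41*s + 8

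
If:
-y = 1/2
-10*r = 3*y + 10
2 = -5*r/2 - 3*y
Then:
No Solution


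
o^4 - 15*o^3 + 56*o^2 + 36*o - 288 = (o - 8)*(o - 6)*(o - 3)*(o + 2)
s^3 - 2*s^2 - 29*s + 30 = (s - 6)*(s - 1)*(s + 5)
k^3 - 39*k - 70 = (k - 7)*(k + 2)*(k + 5)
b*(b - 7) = b^2 - 7*b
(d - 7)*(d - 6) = d^2 - 13*d + 42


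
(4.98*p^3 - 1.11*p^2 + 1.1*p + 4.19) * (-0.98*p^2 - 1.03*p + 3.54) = -4.8804*p^5 - 4.0416*p^4 + 17.6945*p^3 - 9.1686*p^2 - 0.4217*p + 14.8326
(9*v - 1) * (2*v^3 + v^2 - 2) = 18*v^4 + 7*v^3 - v^2 - 18*v + 2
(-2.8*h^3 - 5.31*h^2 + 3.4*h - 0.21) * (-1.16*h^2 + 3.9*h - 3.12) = 3.248*h^5 - 4.7604*h^4 - 15.917*h^3 + 30.0708*h^2 - 11.427*h + 0.6552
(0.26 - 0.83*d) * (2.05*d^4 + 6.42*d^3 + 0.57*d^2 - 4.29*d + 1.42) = -1.7015*d^5 - 4.7956*d^4 + 1.1961*d^3 + 3.7089*d^2 - 2.294*d + 0.3692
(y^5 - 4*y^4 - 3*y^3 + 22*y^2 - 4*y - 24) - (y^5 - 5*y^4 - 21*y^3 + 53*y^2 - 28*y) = y^4 + 18*y^3 - 31*y^2 + 24*y - 24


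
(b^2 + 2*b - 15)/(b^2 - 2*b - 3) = (b + 5)/(b + 1)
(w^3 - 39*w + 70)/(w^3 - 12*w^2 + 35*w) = (w^2 + 5*w - 14)/(w*(w - 7))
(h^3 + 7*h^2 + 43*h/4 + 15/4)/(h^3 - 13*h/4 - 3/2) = (h + 5)/(h - 2)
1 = 1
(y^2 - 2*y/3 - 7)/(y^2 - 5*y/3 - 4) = (3*y + 7)/(3*y + 4)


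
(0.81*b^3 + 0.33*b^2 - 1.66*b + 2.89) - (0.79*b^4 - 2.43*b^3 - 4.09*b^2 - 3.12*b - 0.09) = -0.79*b^4 + 3.24*b^3 + 4.42*b^2 + 1.46*b + 2.98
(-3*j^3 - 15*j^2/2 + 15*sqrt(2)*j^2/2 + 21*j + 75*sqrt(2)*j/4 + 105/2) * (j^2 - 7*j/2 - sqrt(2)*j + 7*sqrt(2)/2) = -3*j^5 + 3*j^4 + 21*sqrt(2)*j^4/2 - 21*sqrt(2)*j^3/2 + 129*j^3/4 - 903*sqrt(2)*j^2/8 - 6*j^2 - 105*j/2 + 21*sqrt(2)*j + 735*sqrt(2)/4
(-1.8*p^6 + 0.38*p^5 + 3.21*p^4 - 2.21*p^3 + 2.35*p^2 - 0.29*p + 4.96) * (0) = 0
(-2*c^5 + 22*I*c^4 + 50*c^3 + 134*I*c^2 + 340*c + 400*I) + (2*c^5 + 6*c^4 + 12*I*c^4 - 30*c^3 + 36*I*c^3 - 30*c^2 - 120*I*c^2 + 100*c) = 6*c^4 + 34*I*c^4 + 20*c^3 + 36*I*c^3 - 30*c^2 + 14*I*c^2 + 440*c + 400*I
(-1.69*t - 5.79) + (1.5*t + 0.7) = -0.19*t - 5.09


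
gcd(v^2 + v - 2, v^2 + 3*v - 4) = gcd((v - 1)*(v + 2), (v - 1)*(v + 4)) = v - 1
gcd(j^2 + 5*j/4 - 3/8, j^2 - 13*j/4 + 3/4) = j - 1/4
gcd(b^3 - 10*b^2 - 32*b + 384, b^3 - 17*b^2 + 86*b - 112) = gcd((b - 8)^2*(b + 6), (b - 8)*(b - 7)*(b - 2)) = b - 8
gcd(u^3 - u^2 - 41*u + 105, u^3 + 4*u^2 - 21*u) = u^2 + 4*u - 21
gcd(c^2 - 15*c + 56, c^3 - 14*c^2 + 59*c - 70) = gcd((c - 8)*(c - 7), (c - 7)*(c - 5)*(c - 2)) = c - 7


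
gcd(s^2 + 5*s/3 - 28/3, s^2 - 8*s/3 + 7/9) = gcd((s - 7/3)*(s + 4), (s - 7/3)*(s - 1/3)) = s - 7/3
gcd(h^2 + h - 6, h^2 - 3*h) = 1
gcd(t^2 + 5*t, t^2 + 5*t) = t^2 + 5*t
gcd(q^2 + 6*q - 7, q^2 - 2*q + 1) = q - 1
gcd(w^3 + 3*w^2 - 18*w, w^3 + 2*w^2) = w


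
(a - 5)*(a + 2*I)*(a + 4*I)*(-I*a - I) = -I*a^4 + 6*a^3 + 4*I*a^3 - 24*a^2 + 13*I*a^2 - 30*a - 32*I*a - 40*I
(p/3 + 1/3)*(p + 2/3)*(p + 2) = p^3/3 + 11*p^2/9 + 4*p/3 + 4/9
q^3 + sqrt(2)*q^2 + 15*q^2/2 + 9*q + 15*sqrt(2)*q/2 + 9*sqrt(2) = (q + 3/2)*(q + 6)*(q + sqrt(2))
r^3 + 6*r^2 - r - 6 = (r - 1)*(r + 1)*(r + 6)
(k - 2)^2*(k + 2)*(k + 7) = k^4 + 5*k^3 - 18*k^2 - 20*k + 56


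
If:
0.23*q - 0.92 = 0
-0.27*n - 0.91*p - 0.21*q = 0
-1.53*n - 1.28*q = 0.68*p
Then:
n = -3.38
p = 0.08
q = 4.00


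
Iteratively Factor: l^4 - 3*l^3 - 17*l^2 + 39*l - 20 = (l - 5)*(l^3 + 2*l^2 - 7*l + 4) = (l - 5)*(l + 4)*(l^2 - 2*l + 1) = (l - 5)*(l - 1)*(l + 4)*(l - 1)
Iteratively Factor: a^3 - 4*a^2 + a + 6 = (a - 2)*(a^2 - 2*a - 3) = (a - 2)*(a + 1)*(a - 3)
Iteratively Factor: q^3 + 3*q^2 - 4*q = (q - 1)*(q^2 + 4*q) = (q - 1)*(q + 4)*(q)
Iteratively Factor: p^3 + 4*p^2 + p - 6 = (p + 2)*(p^2 + 2*p - 3) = (p + 2)*(p + 3)*(p - 1)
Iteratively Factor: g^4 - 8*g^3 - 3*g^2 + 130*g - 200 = (g - 5)*(g^3 - 3*g^2 - 18*g + 40) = (g - 5)*(g + 4)*(g^2 - 7*g + 10) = (g - 5)*(g - 2)*(g + 4)*(g - 5)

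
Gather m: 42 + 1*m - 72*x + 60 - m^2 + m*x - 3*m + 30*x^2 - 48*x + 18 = -m^2 + m*(x - 2) + 30*x^2 - 120*x + 120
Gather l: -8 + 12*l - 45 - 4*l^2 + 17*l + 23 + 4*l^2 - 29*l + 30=0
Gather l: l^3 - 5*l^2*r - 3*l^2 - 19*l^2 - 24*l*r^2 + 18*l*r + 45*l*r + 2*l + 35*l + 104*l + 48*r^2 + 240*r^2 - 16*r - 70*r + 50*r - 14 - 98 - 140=l^3 + l^2*(-5*r - 22) + l*(-24*r^2 + 63*r + 141) + 288*r^2 - 36*r - 252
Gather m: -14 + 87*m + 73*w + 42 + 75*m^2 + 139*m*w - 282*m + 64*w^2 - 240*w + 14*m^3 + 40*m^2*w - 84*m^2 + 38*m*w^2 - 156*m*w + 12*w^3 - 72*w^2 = 14*m^3 + m^2*(40*w - 9) + m*(38*w^2 - 17*w - 195) + 12*w^3 - 8*w^2 - 167*w + 28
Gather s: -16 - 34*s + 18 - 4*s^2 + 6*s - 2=-4*s^2 - 28*s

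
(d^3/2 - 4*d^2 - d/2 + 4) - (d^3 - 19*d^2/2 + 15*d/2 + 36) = -d^3/2 + 11*d^2/2 - 8*d - 32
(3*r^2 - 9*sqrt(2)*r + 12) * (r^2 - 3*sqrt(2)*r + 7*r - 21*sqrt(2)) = 3*r^4 - 18*sqrt(2)*r^3 + 21*r^3 - 126*sqrt(2)*r^2 + 66*r^2 - 36*sqrt(2)*r + 462*r - 252*sqrt(2)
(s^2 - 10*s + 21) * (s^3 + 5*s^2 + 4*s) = s^5 - 5*s^4 - 25*s^3 + 65*s^2 + 84*s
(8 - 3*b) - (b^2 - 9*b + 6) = -b^2 + 6*b + 2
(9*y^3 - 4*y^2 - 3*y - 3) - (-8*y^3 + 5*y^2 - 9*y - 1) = 17*y^3 - 9*y^2 + 6*y - 2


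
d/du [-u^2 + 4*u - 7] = 4 - 2*u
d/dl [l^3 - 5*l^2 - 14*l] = 3*l^2 - 10*l - 14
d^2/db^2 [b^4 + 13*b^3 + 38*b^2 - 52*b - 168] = 12*b^2 + 78*b + 76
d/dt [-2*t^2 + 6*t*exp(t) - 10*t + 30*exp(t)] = 6*t*exp(t) - 4*t + 36*exp(t) - 10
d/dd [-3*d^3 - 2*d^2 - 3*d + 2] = -9*d^2 - 4*d - 3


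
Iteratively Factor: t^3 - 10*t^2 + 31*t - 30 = (t - 5)*(t^2 - 5*t + 6) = (t - 5)*(t - 2)*(t - 3)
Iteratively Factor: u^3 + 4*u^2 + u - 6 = (u - 1)*(u^2 + 5*u + 6) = (u - 1)*(u + 3)*(u + 2)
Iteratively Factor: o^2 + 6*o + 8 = (o + 2)*(o + 4)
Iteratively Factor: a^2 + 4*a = (a + 4)*(a)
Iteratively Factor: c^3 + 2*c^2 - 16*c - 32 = (c - 4)*(c^2 + 6*c + 8) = (c - 4)*(c + 2)*(c + 4)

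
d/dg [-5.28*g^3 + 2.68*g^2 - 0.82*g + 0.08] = -15.84*g^2 + 5.36*g - 0.82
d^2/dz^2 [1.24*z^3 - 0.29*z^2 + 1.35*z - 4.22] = 7.44*z - 0.58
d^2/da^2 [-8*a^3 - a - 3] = -48*a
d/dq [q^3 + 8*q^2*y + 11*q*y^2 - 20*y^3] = 3*q^2 + 16*q*y + 11*y^2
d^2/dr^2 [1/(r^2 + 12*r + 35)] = 2*(-r^2 - 12*r + 4*(r + 6)^2 - 35)/(r^2 + 12*r + 35)^3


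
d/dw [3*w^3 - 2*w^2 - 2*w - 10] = 9*w^2 - 4*w - 2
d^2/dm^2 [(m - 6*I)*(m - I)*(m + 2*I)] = 6*m - 10*I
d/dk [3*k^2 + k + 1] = 6*k + 1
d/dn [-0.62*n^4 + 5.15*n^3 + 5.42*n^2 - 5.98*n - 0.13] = -2.48*n^3 + 15.45*n^2 + 10.84*n - 5.98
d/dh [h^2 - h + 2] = 2*h - 1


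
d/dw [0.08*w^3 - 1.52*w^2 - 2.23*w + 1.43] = 0.24*w^2 - 3.04*w - 2.23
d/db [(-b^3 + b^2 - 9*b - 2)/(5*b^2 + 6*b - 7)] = (-5*b^4 - 12*b^3 + 72*b^2 + 6*b + 75)/(25*b^4 + 60*b^3 - 34*b^2 - 84*b + 49)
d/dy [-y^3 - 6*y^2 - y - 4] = -3*y^2 - 12*y - 1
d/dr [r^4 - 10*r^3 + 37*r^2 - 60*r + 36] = 4*r^3 - 30*r^2 + 74*r - 60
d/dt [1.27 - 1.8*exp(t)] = -1.8*exp(t)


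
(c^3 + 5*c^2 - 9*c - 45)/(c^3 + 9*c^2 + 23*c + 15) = (c - 3)/(c + 1)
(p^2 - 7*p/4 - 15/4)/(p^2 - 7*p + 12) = (p + 5/4)/(p - 4)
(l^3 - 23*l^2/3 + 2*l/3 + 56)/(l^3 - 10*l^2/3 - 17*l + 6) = (3*l^2 - 5*l - 28)/(3*l^2 + 8*l - 3)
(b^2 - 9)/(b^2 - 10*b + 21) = (b + 3)/(b - 7)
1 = 1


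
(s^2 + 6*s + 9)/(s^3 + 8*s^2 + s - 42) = (s + 3)/(s^2 + 5*s - 14)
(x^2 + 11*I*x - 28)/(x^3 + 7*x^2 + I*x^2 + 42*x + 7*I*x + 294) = (x + 4*I)/(x^2 + x*(7 - 6*I) - 42*I)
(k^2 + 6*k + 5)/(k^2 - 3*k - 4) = (k + 5)/(k - 4)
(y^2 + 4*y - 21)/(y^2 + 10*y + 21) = (y - 3)/(y + 3)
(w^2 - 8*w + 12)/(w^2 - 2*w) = (w - 6)/w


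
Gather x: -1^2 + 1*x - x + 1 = 0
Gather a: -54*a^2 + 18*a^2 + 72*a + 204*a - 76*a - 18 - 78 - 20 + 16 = -36*a^2 + 200*a - 100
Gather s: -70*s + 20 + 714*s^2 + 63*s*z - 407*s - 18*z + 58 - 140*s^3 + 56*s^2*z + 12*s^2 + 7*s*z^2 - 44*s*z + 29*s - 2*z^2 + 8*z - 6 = -140*s^3 + s^2*(56*z + 726) + s*(7*z^2 + 19*z - 448) - 2*z^2 - 10*z + 72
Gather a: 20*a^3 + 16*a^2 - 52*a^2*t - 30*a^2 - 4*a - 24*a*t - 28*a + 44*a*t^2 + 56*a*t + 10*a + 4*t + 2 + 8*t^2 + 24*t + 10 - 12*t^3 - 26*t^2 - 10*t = 20*a^3 + a^2*(-52*t - 14) + a*(44*t^2 + 32*t - 22) - 12*t^3 - 18*t^2 + 18*t + 12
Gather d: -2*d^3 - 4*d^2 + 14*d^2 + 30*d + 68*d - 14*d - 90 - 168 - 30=-2*d^3 + 10*d^2 + 84*d - 288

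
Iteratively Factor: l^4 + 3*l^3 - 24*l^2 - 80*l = (l)*(l^3 + 3*l^2 - 24*l - 80) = l*(l - 5)*(l^2 + 8*l + 16) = l*(l - 5)*(l + 4)*(l + 4)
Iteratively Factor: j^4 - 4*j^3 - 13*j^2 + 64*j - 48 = (j - 4)*(j^3 - 13*j + 12) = (j - 4)*(j + 4)*(j^2 - 4*j + 3) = (j - 4)*(j - 3)*(j + 4)*(j - 1)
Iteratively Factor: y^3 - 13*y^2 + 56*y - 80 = (y - 5)*(y^2 - 8*y + 16) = (y - 5)*(y - 4)*(y - 4)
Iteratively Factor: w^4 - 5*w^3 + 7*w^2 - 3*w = (w - 1)*(w^3 - 4*w^2 + 3*w) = w*(w - 1)*(w^2 - 4*w + 3) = w*(w - 3)*(w - 1)*(w - 1)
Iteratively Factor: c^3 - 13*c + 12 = (c + 4)*(c^2 - 4*c + 3) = (c - 1)*(c + 4)*(c - 3)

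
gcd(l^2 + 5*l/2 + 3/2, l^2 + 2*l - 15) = 1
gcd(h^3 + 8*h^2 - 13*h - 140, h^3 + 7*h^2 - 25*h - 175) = h^2 + 12*h + 35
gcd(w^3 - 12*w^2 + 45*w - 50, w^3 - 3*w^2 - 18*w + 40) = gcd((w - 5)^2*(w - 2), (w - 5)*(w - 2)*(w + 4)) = w^2 - 7*w + 10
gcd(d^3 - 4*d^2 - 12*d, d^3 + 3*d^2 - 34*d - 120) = d - 6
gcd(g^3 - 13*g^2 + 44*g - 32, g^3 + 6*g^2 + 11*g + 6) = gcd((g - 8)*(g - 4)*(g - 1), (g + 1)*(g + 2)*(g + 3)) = 1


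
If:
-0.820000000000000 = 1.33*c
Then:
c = -0.62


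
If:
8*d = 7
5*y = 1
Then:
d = 7/8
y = 1/5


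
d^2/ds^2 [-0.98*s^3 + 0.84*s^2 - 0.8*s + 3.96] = 1.68 - 5.88*s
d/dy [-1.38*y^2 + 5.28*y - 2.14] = 5.28 - 2.76*y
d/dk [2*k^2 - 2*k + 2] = 4*k - 2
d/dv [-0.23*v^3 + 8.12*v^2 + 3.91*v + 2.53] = -0.69*v^2 + 16.24*v + 3.91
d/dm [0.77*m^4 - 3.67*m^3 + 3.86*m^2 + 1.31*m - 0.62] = 3.08*m^3 - 11.01*m^2 + 7.72*m + 1.31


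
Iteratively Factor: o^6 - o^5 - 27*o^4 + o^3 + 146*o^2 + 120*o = (o + 2)*(o^5 - 3*o^4 - 21*o^3 + 43*o^2 + 60*o) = (o + 2)*(o + 4)*(o^4 - 7*o^3 + 7*o^2 + 15*o) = (o - 3)*(o + 2)*(o + 4)*(o^3 - 4*o^2 - 5*o) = o*(o - 3)*(o + 2)*(o + 4)*(o^2 - 4*o - 5) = o*(o - 5)*(o - 3)*(o + 2)*(o + 4)*(o + 1)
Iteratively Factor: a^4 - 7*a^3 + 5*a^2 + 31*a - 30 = (a - 3)*(a^3 - 4*a^2 - 7*a + 10) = (a - 3)*(a - 1)*(a^2 - 3*a - 10) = (a - 3)*(a - 1)*(a + 2)*(a - 5)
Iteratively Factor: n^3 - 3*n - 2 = (n + 1)*(n^2 - n - 2) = (n - 2)*(n + 1)*(n + 1)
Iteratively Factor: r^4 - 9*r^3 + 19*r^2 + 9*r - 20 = (r - 5)*(r^3 - 4*r^2 - r + 4) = (r - 5)*(r - 1)*(r^2 - 3*r - 4) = (r - 5)*(r - 4)*(r - 1)*(r + 1)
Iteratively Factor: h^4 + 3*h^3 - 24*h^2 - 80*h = (h + 4)*(h^3 - h^2 - 20*h) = (h - 5)*(h + 4)*(h^2 + 4*h) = h*(h - 5)*(h + 4)*(h + 4)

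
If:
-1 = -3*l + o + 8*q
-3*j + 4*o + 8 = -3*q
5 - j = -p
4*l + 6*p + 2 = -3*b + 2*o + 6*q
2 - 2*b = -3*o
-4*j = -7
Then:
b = -428/43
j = 7/4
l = 921/43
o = -314/43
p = -13/4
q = 1517/172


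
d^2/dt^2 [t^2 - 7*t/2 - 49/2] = 2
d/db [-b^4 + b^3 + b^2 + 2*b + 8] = -4*b^3 + 3*b^2 + 2*b + 2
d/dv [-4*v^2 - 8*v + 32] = -8*v - 8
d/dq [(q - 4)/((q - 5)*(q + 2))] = (-q^2 + 8*q - 22)/(q^4 - 6*q^3 - 11*q^2 + 60*q + 100)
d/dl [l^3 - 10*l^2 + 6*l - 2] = 3*l^2 - 20*l + 6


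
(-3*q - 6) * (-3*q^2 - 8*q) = 9*q^3 + 42*q^2 + 48*q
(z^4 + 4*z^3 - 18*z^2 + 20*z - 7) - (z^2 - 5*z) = z^4 + 4*z^3 - 19*z^2 + 25*z - 7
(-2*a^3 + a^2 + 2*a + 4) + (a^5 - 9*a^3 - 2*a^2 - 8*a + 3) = a^5 - 11*a^3 - a^2 - 6*a + 7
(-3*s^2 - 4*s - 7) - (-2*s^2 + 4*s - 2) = -s^2 - 8*s - 5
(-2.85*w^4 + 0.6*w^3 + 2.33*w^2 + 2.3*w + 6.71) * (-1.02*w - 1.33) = 2.907*w^5 + 3.1785*w^4 - 3.1746*w^3 - 5.4449*w^2 - 9.9032*w - 8.9243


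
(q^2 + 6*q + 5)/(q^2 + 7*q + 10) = (q + 1)/(q + 2)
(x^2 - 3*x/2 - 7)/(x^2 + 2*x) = (x - 7/2)/x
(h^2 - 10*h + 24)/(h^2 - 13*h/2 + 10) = 2*(h - 6)/(2*h - 5)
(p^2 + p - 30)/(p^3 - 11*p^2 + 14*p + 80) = (p + 6)/(p^2 - 6*p - 16)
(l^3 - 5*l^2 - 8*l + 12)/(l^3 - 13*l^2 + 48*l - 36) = (l + 2)/(l - 6)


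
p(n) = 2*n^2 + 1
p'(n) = 4*n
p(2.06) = 9.49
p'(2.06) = 8.24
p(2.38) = 12.33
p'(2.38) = 9.52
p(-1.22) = 3.98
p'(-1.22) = -4.88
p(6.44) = 83.95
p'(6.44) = 25.76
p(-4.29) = 37.81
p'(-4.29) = -17.16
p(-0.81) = 2.31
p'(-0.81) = -3.24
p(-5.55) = 62.60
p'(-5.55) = -22.20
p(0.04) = 1.00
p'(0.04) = 0.16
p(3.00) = 19.00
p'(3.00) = 12.00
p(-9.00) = 163.00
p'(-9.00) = -36.00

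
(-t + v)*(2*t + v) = -2*t^2 + t*v + v^2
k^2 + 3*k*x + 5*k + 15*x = (k + 5)*(k + 3*x)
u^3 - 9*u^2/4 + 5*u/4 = u*(u - 5/4)*(u - 1)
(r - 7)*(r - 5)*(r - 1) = r^3 - 13*r^2 + 47*r - 35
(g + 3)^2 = g^2 + 6*g + 9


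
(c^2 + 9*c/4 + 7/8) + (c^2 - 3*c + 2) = 2*c^2 - 3*c/4 + 23/8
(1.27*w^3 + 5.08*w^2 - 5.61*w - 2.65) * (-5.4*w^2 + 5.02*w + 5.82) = -6.858*w^5 - 21.0566*w^4 + 63.187*w^3 + 15.7134*w^2 - 45.9532*w - 15.423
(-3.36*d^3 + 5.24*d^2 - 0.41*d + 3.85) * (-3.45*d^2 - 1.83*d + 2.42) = 11.592*d^5 - 11.9292*d^4 - 16.3059*d^3 + 0.148599999999998*d^2 - 8.0377*d + 9.317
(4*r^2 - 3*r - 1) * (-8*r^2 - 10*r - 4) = -32*r^4 - 16*r^3 + 22*r^2 + 22*r + 4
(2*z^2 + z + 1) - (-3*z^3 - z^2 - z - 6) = 3*z^3 + 3*z^2 + 2*z + 7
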